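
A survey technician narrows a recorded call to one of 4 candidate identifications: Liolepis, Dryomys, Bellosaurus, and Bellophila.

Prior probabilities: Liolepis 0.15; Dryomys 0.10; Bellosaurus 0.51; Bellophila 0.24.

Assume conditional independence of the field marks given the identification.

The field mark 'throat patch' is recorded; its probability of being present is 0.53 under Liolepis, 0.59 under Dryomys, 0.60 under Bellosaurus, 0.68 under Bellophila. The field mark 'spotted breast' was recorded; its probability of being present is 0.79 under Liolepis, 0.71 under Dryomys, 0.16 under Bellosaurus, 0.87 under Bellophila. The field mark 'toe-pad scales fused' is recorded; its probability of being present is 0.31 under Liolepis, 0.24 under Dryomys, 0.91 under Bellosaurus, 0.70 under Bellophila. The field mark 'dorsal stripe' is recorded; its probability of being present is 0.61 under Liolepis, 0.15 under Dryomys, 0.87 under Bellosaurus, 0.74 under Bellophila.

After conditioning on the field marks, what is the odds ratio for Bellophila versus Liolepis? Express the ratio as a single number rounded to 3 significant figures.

6.19

Unnormalized posterior weight (prior times the field mark likelihoods) for each of the two hypotheses:
  Bellophila: 0.24 × 0.68 × 0.87 × 0.70 × 0.74 = 0.073548
  Liolepis: 0.15 × 0.53 × 0.79 × 0.31 × 0.61 = 0.011876
Posterior odds = 0.073548 / 0.011876 ≈ 6.19.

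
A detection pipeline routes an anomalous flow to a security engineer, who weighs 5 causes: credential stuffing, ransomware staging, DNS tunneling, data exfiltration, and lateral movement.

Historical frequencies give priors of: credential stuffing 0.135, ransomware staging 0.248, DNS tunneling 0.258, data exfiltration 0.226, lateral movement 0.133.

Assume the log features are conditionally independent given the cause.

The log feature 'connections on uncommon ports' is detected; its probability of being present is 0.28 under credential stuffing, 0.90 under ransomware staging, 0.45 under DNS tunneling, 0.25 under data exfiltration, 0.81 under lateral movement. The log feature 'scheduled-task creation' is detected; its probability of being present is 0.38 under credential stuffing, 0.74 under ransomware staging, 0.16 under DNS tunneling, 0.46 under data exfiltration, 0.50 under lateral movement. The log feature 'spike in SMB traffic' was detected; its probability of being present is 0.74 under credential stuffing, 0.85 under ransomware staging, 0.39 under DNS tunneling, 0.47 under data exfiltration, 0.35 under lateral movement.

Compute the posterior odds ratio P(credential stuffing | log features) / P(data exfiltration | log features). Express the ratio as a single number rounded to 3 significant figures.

0.870

The normalizing constant cancels in an odds ratio, so compute prior × likelihood for the two hypotheses only:
  credential stuffing: 0.135 × 0.28 × 0.38 × 0.74 = 0.010629
  data exfiltration: 0.226 × 0.25 × 0.46 × 0.47 = 0.012215
Odds(credential stuffing : data exfiltration) = 0.010629 / 0.012215 ≈ 0.870.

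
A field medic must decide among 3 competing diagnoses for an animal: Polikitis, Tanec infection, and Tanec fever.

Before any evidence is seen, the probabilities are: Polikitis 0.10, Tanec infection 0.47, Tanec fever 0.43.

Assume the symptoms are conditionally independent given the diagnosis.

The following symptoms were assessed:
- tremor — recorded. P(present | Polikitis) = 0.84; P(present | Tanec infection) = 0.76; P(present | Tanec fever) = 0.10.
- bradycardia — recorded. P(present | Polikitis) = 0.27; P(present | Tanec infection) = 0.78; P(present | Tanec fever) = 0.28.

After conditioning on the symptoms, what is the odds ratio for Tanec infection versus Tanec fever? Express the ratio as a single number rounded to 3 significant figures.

23.1

Unnormalized posterior weight (prior times the symptom likelihoods) for each of the two hypotheses:
  Tanec infection: 0.47 × 0.76 × 0.78 = 0.27862
  Tanec fever: 0.43 × 0.10 × 0.28 = 0.01204
Odds(Tanec infection : Tanec fever) = 0.27862 / 0.01204 ≈ 23.1.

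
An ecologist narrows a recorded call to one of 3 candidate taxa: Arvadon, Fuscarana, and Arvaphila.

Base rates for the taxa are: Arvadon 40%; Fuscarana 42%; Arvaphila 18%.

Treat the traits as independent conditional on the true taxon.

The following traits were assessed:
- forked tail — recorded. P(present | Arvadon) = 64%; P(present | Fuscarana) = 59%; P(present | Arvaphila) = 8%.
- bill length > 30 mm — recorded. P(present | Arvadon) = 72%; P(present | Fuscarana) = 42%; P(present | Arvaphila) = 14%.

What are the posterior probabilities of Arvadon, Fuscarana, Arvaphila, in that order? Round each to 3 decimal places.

0.635, 0.358, 0.007

By Bayes' rule with conditional independence, the unnormalized weight for each hypothesis is prior × ∏ likelihoods:
  Arvadon: 0.40 × 0.64 × 0.72 = 0.18432
  Fuscarana: 0.42 × 0.59 × 0.42 = 0.10408
  Arvaphila: 0.18 × 0.08 × 0.14 = 0.002016
The unnormalized weights sum to 0.29041.
P(Arvadon | evidence) = 0.18432 / 0.29041 ≈ 0.635
P(Fuscarana | evidence) = 0.10408 / 0.29041 ≈ 0.358
P(Arvaphila | evidence) = 0.002016 / 0.29041 ≈ 0.007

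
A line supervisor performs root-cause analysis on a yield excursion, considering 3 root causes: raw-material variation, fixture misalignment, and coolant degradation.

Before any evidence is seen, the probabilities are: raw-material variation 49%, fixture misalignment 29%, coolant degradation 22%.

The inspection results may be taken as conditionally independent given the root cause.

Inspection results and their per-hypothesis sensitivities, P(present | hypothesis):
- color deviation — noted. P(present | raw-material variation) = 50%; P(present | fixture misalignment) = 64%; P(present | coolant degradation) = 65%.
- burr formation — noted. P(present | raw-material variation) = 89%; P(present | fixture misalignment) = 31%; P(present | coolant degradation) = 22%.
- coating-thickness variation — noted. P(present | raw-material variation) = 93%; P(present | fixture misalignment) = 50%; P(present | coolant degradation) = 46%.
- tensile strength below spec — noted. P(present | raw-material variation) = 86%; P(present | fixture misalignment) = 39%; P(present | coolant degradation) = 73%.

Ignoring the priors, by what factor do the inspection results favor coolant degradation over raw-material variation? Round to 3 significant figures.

0.135

Joint likelihood of the inspection result pattern under each hypothesis:
  coolant degradation: 0.65 × 0.22 × 0.46 × 0.73 = 0.048019
  raw-material variation: 0.50 × 0.89 × 0.93 × 0.86 = 0.35591
Bayes factor = 0.048019 / 0.35591 ≈ 0.135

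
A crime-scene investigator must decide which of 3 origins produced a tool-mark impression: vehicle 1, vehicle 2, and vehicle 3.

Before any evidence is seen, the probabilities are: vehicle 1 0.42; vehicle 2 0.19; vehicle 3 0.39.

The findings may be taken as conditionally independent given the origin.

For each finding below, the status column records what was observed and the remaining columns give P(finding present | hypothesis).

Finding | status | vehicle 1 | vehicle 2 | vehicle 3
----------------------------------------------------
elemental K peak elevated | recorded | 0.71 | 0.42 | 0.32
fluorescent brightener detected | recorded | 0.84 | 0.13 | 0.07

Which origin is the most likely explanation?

vehicle 1

For each hypothesis, the unnormalized posterior weight is prior × product of the finding likelihoods:
  vehicle 1: 0.42 × 0.71 × 0.84 = 0.25049
  vehicle 2: 0.19 × 0.42 × 0.13 = 0.010374
  vehicle 3: 0.39 × 0.32 × 0.07 = 0.008736
Normalizing constant Z = 0.25049 + 0.010374 + 0.008736 = 0.2696.
P(vehicle 1 | evidence) ≈ 0.25049 / 0.2696 ≈ 0.929
P(vehicle 2 | evidence) ≈ 0.010374 / 0.2696 ≈ 0.038
P(vehicle 3 | evidence) ≈ 0.008736 / 0.2696 ≈ 0.032
The largest is 0.929, so vehicle 1 is most probable.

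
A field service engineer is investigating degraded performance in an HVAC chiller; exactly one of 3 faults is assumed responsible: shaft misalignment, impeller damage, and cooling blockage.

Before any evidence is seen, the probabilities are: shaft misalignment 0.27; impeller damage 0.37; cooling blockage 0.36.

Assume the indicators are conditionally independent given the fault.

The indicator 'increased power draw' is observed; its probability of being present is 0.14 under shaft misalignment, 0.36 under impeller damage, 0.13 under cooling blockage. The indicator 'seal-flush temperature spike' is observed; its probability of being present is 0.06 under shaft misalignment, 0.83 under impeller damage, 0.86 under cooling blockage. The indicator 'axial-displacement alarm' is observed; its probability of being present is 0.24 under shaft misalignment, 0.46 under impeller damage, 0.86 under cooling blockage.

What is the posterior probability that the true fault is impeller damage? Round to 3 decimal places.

0.591

For each hypothesis, the unnormalized posterior weight is prior × product of the indicator likelihoods:
  shaft misalignment: 0.27 × 0.14 × 0.06 × 0.24 = 0.00054432
  impeller damage: 0.37 × 0.36 × 0.83 × 0.46 = 0.050856
  cooling blockage: 0.36 × 0.13 × 0.86 × 0.86 = 0.034613
Normalizing constant Z = 0.00054432 + 0.050856 + 0.034613 = 0.086013.
P(impeller damage | evidence) = 0.050856 / 0.086013 ≈ 0.591.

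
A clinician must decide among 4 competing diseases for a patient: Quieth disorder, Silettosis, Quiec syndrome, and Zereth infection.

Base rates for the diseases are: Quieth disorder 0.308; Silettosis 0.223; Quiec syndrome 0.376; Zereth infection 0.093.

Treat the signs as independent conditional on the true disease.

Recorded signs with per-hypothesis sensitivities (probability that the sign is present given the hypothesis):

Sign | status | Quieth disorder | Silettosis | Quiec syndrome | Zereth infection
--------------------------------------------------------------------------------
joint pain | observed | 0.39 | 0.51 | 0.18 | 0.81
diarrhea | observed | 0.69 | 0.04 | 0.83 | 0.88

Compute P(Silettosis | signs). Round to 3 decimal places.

Multiply each prior by the joint likelihood of the sign pattern:
  Quieth disorder: 0.308 × 0.39 × 0.69 = 0.082883
  Silettosis: 0.223 × 0.51 × 0.04 = 0.0045492
  Quiec syndrome: 0.376 × 0.18 × 0.83 = 0.056174
  Zereth infection: 0.093 × 0.81 × 0.88 = 0.06629
Normalizing constant Z = 0.082883 + 0.0045492 + 0.056174 + 0.06629 = 0.2099.
P(Silettosis | evidence) = 0.0045492 / 0.2099 ≈ 0.022.

0.022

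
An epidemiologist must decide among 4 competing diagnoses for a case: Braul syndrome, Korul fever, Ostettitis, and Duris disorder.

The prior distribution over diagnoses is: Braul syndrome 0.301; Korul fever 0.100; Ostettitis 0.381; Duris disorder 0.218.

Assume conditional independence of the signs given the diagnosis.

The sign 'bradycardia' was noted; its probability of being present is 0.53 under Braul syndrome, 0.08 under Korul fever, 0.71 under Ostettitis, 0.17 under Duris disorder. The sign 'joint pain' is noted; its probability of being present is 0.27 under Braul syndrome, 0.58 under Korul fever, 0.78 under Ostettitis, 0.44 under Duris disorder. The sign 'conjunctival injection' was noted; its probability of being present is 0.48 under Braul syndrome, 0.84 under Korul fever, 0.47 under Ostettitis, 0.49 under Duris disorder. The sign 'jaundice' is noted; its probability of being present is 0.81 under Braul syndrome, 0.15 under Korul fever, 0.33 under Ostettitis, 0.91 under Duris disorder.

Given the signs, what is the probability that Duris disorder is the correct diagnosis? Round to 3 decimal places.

0.127

For each hypothesis, the unnormalized posterior weight is prior × product of the sign likelihoods:
  Braul syndrome: 0.301 × 0.53 × 0.27 × 0.48 × 0.81 = 0.016747
  Korul fever: 0.100 × 0.08 × 0.58 × 0.84 × 0.15 = 0.00058464
  Ostettitis: 0.381 × 0.71 × 0.78 × 0.47 × 0.33 = 0.032726
  Duris disorder: 0.218 × 0.17 × 0.44 × 0.49 × 0.91 = 0.007271
The unnormalized weights sum to 0.057328.
P(Duris disorder | evidence) = 0.007271 / 0.057328 ≈ 0.127.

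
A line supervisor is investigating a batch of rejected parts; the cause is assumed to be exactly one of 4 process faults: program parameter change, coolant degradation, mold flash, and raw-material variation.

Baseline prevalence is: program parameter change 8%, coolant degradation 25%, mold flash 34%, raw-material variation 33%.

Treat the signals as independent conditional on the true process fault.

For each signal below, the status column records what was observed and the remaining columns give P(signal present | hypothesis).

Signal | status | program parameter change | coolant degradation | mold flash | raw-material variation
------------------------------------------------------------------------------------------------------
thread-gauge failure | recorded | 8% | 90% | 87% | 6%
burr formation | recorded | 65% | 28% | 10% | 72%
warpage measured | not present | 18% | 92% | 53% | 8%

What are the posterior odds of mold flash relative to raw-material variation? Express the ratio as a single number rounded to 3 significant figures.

Unnormalized posterior weight (prior times the signal likelihoods) for each of the two hypotheses (using 1 − P(present | H) for each absent signal):
  mold flash: 0.34 × 0.87 × 0.10 × (1 − 0.53) = 0.013903
  raw-material variation: 0.33 × 0.06 × 0.72 × (1 − 0.08) = 0.013116
Posterior odds = 0.013903 / 0.013116 ≈ 1.06.

1.06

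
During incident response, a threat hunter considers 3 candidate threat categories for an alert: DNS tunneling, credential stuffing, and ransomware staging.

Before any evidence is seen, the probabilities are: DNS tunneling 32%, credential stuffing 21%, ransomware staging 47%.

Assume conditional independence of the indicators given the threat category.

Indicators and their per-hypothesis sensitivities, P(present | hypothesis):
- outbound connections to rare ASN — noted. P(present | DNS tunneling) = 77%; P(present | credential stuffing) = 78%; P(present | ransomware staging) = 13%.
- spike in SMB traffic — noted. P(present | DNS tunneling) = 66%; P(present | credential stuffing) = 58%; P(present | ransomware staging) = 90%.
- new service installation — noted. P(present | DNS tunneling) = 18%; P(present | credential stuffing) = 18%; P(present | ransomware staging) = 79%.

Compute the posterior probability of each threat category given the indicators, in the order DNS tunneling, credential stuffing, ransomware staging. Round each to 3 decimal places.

0.326, 0.190, 0.484

Multiply each prior by the joint likelihood of the indicator pattern:
  DNS tunneling: 0.32 × 0.77 × 0.66 × 0.18 = 0.029272
  credential stuffing: 0.21 × 0.78 × 0.58 × 0.18 = 0.017101
  ransomware staging: 0.47 × 0.13 × 0.90 × 0.79 = 0.043442
Marginal likelihood of the evidence = 0.089815.
P(DNS tunneling | evidence) = 0.029272 / 0.089815 ≈ 0.326
P(credential stuffing | evidence) = 0.017101 / 0.089815 ≈ 0.190
P(ransomware staging | evidence) = 0.043442 / 0.089815 ≈ 0.484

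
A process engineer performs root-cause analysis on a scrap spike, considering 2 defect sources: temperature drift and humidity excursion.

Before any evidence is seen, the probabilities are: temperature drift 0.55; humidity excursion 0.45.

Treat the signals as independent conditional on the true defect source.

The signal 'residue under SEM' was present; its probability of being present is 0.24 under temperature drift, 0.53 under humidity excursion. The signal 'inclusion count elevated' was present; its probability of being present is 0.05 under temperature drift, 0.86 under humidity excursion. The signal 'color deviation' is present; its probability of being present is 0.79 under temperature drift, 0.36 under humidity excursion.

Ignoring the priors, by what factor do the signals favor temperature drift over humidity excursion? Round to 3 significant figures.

Joint likelihood of the signal pattern under each hypothesis:
  temperature drift: 0.24 × 0.05 × 0.79 = 0.00948
  humidity excursion: 0.53 × 0.86 × 0.36 = 0.16409
Bayes factor = 0.00948 / 0.16409 ≈ 0.0578

0.0578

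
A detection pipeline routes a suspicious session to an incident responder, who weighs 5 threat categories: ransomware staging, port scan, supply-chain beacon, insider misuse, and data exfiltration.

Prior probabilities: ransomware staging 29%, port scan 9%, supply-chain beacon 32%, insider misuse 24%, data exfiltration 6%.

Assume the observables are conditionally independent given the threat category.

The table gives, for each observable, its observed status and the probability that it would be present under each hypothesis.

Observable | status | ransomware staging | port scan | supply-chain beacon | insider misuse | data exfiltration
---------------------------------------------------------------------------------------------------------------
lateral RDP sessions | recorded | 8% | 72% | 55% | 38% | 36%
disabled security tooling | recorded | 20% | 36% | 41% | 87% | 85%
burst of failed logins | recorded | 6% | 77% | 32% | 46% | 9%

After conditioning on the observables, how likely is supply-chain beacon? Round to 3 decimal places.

0.291

By Bayes' rule with conditional independence, the unnormalized weight for each hypothesis is prior × ∏ likelihoods:
  ransomware staging: 0.29 × 0.08 × 0.20 × 0.06 = 0.0002784
  port scan: 0.09 × 0.72 × 0.36 × 0.77 = 0.017963
  supply-chain beacon: 0.32 × 0.55 × 0.41 × 0.32 = 0.023091
  insider misuse: 0.24 × 0.38 × 0.87 × 0.46 = 0.036498
  data exfiltration: 0.06 × 0.36 × 0.85 × 0.09 = 0.0016524
Normalizing constant Z = 0.0002784 + 0.017963 + 0.023091 + 0.036498 + 0.0016524 = 0.079483.
P(supply-chain beacon | evidence) = 0.023091 / 0.079483 ≈ 0.291.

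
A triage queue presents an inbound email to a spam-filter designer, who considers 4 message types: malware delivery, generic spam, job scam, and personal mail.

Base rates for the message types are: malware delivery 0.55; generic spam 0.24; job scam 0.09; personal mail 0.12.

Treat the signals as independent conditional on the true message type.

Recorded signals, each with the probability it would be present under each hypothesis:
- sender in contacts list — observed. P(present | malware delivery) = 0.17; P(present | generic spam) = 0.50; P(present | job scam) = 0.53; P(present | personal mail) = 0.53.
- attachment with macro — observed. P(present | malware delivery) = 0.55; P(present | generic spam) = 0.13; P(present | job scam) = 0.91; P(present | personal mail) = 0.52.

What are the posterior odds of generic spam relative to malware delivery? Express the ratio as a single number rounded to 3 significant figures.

Posterior odds equal prior odds times the likelihood ratio; only the two competing hypotheses matter.
  generic spam: 0.24 × 0.50 × 0.13 = 0.0156
  malware delivery: 0.55 × 0.17 × 0.55 = 0.051425
Odds(generic spam : malware delivery) = 0.0156 / 0.051425 ≈ 0.303.

0.303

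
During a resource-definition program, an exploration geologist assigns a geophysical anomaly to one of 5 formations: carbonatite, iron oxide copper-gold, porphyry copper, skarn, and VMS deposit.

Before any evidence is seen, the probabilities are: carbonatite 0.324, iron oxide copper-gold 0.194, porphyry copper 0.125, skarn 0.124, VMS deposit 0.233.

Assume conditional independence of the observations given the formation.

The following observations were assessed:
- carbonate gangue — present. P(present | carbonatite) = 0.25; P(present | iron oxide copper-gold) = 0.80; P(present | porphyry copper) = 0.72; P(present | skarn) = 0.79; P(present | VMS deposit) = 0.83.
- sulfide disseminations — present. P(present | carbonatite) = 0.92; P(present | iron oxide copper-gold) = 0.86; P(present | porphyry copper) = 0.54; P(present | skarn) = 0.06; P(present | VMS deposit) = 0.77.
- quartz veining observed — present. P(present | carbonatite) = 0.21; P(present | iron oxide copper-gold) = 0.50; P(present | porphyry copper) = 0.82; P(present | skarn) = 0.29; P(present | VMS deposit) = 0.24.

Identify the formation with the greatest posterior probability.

iron oxide copper-gold

For each hypothesis, the unnormalized posterior weight is prior × product of the observation likelihoods:
  carbonatite: 0.324 × 0.25 × 0.92 × 0.21 = 0.015649
  iron oxide copper-gold: 0.194 × 0.80 × 0.86 × 0.50 = 0.066736
  porphyry copper: 0.125 × 0.72 × 0.54 × 0.82 = 0.039852
  skarn: 0.124 × 0.79 × 0.06 × 0.29 = 0.0017045
  VMS deposit: 0.233 × 0.83 × 0.77 × 0.24 = 0.035738
The unnormalized weights sum to 0.15968.
P(carbonatite | evidence) ≈ 0.015649 / 0.15968 ≈ 0.098
P(iron oxide copper-gold | evidence) ≈ 0.066736 / 0.15968 ≈ 0.418
P(porphyry copper | evidence) ≈ 0.039852 / 0.15968 ≈ 0.250
P(skarn | evidence) ≈ 0.0017045 / 0.15968 ≈ 0.011
P(VMS deposit | evidence) ≈ 0.035738 / 0.15968 ≈ 0.224
The largest is 0.418, so iron oxide copper-gold is most probable.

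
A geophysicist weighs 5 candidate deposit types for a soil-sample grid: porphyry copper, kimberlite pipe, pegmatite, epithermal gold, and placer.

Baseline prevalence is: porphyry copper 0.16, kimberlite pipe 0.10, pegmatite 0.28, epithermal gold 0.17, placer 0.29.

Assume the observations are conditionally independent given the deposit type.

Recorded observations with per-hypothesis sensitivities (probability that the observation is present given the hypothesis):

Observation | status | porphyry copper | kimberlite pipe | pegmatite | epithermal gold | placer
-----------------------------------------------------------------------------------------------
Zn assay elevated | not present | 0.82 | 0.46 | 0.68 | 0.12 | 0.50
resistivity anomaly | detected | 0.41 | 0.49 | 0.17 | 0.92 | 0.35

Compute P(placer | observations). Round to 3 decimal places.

Multiply each prior by the joint likelihood of the evidence pattern (using 1 − P(present | H) for each absent observation):
  porphyry copper: 0.16 × (1 − 0.82) × 0.41 = 0.011808
  kimberlite pipe: 0.10 × (1 − 0.46) × 0.49 = 0.02646
  pegmatite: 0.28 × (1 − 0.68) × 0.17 = 0.015232
  epithermal gold: 0.17 × (1 − 0.12) × 0.92 = 0.13763
  placer: 0.29 × (1 − 0.50) × 0.35 = 0.05075
Normalizing constant Z = 0.011808 + 0.02646 + 0.015232 + 0.13763 + 0.05075 = 0.24188.
P(placer | evidence) = 0.05075 / 0.24188 ≈ 0.210.

0.210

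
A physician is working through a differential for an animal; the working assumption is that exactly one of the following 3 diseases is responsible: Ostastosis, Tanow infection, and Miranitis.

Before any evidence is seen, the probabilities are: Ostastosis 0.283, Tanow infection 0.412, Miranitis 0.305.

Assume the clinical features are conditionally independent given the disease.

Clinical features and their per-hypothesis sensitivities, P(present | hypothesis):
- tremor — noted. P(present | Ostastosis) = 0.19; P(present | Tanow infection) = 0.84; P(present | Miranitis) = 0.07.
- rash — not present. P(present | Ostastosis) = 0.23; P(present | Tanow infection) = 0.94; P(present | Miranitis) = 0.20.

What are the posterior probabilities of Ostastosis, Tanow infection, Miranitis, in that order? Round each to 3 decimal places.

For each hypothesis, the unnormalized posterior weight is prior × product of the clinical feature likelihoods (using 1 − P(present | H) for each absent clinical feature):
  Ostastosis: 0.283 × 0.19 × (1 − 0.23) = 0.041403
  Tanow infection: 0.412 × 0.84 × (1 − 0.94) = 0.020765
  Miranitis: 0.305 × 0.07 × (1 − 0.20) = 0.01708
Marginal likelihood of the evidence = 0.079248.
P(Ostastosis | evidence) = 0.041403 / 0.079248 ≈ 0.522
P(Tanow infection | evidence) = 0.020765 / 0.079248 ≈ 0.262
P(Miranitis | evidence) = 0.01708 / 0.079248 ≈ 0.216

0.522, 0.262, 0.216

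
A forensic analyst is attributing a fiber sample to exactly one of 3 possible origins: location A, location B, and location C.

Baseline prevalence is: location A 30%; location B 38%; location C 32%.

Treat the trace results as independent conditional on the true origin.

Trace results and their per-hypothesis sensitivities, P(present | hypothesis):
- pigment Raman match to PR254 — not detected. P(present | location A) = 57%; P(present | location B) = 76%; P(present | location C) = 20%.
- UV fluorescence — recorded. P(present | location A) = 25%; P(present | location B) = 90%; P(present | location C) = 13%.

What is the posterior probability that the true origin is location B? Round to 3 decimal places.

Multiply each prior by the joint likelihood of the trace result pattern (using 1 − P(present | H) for each absent trace result):
  location A: 0.30 × (1 − 0.57) × 0.25 = 0.03225
  location B: 0.38 × (1 − 0.76) × 0.90 = 0.08208
  location C: 0.32 × (1 − 0.20) × 0.13 = 0.03328
Normalizing constant Z = 0.03225 + 0.08208 + 0.03328 = 0.14761.
P(location B | evidence) = 0.08208 / 0.14761 ≈ 0.556.

0.556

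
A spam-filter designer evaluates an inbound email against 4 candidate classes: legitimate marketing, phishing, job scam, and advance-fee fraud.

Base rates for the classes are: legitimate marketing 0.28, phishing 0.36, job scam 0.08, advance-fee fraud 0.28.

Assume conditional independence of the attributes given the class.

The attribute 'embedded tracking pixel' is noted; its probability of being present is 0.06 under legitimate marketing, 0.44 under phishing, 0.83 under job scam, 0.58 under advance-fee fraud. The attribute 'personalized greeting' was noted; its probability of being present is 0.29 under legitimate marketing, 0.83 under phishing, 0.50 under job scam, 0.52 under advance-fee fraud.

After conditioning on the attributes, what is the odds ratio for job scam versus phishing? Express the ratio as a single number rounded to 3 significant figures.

0.253

Posterior odds equal prior odds times the likelihood ratio; only the two competing hypotheses matter.
  job scam: 0.08 × 0.83 × 0.50 = 0.0332
  phishing: 0.36 × 0.44 × 0.83 = 0.13147
Odds(job scam : phishing) = 0.0332 / 0.13147 ≈ 0.253.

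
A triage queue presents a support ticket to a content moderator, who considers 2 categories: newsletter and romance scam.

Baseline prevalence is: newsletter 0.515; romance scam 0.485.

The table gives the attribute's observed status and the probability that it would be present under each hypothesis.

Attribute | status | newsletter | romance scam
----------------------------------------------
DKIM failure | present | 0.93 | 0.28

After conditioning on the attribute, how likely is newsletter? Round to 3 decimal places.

0.779

Multiply each prior by the likelihood of the attribute:
  newsletter: 0.515 × 0.93 = 0.47895
  romance scam: 0.485 × 0.28 = 0.1358
The unnormalized weights sum to 0.61475.
P(newsletter | evidence) = 0.47895 / 0.61475 ≈ 0.779.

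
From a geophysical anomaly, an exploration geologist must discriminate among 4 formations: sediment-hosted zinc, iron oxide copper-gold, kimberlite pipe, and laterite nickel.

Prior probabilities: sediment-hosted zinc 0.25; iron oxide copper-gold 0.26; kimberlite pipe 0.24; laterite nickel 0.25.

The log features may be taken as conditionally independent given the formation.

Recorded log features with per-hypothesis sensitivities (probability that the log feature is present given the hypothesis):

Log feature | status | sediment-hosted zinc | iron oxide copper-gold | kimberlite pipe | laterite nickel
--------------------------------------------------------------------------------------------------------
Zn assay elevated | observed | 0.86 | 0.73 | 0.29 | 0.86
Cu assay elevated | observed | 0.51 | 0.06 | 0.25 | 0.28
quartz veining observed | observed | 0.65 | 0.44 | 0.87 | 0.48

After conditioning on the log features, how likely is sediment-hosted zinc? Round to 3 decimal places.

Multiply each prior by the joint likelihood of the log feature pattern:
  sediment-hosted zinc: 0.25 × 0.86 × 0.51 × 0.65 = 0.071273
  iron oxide copper-gold: 0.26 × 0.73 × 0.06 × 0.44 = 0.0050107
  kimberlite pipe: 0.24 × 0.29 × 0.25 × 0.87 = 0.015138
  laterite nickel: 0.25 × 0.86 × 0.28 × 0.48 = 0.028896
The unnormalized weights sum to 0.12032.
P(sediment-hosted zinc | evidence) = 0.071273 / 0.12032 ≈ 0.592.

0.592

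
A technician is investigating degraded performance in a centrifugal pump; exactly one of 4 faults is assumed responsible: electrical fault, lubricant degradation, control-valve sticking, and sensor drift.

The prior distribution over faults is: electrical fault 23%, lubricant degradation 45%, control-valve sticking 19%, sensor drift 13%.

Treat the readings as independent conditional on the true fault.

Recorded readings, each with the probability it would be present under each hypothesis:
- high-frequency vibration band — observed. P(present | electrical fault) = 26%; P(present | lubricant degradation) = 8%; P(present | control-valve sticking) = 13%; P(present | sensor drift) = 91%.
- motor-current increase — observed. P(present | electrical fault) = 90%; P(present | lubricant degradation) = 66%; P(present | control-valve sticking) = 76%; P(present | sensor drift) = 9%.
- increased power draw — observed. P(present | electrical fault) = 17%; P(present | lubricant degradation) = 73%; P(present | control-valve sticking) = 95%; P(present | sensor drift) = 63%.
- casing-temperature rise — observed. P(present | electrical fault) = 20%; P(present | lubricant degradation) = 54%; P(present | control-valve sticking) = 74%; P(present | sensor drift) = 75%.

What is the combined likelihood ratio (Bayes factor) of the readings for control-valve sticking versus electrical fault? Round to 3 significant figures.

Joint likelihood of the reading pattern under each hypothesis:
  control-valve sticking: 0.13 × 0.76 × 0.95 × 0.74 = 0.069456
  electrical fault: 0.26 × 0.90 × 0.17 × 0.20 = 0.007956
Bayes factor = 0.069456 / 0.007956 ≈ 8.73

8.73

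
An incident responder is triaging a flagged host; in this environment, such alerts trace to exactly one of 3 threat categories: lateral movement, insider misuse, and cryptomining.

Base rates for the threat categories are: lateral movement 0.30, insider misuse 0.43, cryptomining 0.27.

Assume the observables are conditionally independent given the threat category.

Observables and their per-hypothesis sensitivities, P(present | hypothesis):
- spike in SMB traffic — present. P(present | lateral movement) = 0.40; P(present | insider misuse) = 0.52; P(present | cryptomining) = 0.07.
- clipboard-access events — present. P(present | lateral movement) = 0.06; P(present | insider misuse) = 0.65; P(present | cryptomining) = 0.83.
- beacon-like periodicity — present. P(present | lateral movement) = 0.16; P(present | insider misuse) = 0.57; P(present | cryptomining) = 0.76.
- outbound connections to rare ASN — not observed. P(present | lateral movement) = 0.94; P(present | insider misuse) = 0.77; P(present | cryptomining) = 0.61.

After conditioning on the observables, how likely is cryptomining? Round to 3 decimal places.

By Bayes' rule with conditional independence, the unnormalized weight for each hypothesis is prior × ∏ likelihoods (using 1 − P(present | H) for each absent observable):
  lateral movement: 0.30 × 0.40 × 0.06 × 0.16 × (1 − 0.94) = 6.912e-05
  insider misuse: 0.43 × 0.52 × 0.65 × 0.57 × (1 − 0.77) = 0.019054
  cryptomining: 0.27 × 0.07 × 0.83 × 0.76 × (1 − 0.61) = 0.0046496
The unnormalized weights sum to 0.023773.
P(cryptomining | evidence) = 0.0046496 / 0.023773 ≈ 0.196.

0.196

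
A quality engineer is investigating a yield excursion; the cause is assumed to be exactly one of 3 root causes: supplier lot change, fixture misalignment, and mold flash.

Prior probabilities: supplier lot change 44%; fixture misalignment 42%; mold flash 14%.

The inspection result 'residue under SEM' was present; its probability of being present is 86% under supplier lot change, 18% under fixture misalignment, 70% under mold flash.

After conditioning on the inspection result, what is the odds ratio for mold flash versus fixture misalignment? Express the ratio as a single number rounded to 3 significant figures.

1.30

Posterior odds equal prior odds times the likelihood ratio; only the two competing hypotheses matter.
  mold flash: 0.14 × 0.70 = 0.098
  fixture misalignment: 0.42 × 0.18 = 0.0756
Odds(mold flash : fixture misalignment) = 0.098 / 0.0756 ≈ 1.30.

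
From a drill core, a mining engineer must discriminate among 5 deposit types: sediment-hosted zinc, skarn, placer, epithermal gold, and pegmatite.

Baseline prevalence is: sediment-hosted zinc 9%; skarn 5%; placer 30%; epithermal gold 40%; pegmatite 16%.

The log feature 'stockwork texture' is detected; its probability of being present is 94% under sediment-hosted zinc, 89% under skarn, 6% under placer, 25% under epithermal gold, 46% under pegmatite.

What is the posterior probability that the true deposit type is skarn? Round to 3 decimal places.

Multiply each prior by the likelihood of the log feature:
  sediment-hosted zinc: 0.09 × 0.94 = 0.0846
  skarn: 0.05 × 0.89 = 0.0445
  placer: 0.30 × 0.06 = 0.018
  epithermal gold: 0.40 × 0.25 = 0.1
  pegmatite: 0.16 × 0.46 = 0.0736
The unnormalized weights sum to 0.3207.
P(skarn | evidence) = 0.0445 / 0.3207 ≈ 0.139.

0.139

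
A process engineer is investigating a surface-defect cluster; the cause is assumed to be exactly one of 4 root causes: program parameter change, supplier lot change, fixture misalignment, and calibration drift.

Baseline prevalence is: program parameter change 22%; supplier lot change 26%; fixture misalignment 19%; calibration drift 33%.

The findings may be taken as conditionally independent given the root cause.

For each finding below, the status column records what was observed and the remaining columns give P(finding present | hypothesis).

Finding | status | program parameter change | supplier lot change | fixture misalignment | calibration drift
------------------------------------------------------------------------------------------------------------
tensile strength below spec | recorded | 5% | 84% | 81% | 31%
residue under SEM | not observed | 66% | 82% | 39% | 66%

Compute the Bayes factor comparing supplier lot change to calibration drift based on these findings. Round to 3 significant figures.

1.43

Joint likelihood of the evidence pattern under each hypothesis (using 1 − P(present | H) for each absent finding):
  supplier lot change: 0.84 × (1 − 0.82) = 0.1512
  calibration drift: 0.31 × (1 − 0.66) = 0.1054
Bayes factor = 0.1512 / 0.1054 ≈ 1.43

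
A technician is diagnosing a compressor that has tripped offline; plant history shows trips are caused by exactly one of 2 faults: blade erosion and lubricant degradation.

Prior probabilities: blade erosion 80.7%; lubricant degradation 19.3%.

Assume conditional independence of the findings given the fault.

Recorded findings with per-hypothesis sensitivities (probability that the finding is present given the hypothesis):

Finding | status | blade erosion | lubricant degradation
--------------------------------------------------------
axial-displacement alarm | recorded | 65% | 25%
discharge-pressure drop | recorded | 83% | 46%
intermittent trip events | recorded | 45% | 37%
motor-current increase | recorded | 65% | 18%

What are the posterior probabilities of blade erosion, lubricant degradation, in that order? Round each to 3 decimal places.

For each hypothesis, the unnormalized posterior weight is prior × product of the finding likelihoods:
  blade erosion: 0.807 × 0.65 × 0.83 × 0.45 × 0.65 = 0.12735
  lubricant degradation: 0.193 × 0.25 × 0.46 × 0.37 × 0.18 = 0.0014782
The unnormalized weights sum to 0.12883.
P(blade erosion | evidence) = 0.12735 / 0.12883 ≈ 0.989
P(lubricant degradation | evidence) = 0.0014782 / 0.12883 ≈ 0.011

0.989, 0.011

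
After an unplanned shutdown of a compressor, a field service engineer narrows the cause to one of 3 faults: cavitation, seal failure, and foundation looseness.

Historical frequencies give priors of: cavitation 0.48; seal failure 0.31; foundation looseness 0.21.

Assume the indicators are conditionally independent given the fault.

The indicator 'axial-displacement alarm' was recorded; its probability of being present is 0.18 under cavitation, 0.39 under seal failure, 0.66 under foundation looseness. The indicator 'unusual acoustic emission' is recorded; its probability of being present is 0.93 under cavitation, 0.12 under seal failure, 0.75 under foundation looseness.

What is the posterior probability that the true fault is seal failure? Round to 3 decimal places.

For each hypothesis, the unnormalized posterior weight is prior × product of the indicator likelihoods:
  cavitation: 0.48 × 0.18 × 0.93 = 0.080352
  seal failure: 0.31 × 0.39 × 0.12 = 0.014508
  foundation looseness: 0.21 × 0.66 × 0.75 = 0.10395
Marginal likelihood of the evidence = 0.19881.
P(seal failure | evidence) = 0.014508 / 0.19881 ≈ 0.073.

0.073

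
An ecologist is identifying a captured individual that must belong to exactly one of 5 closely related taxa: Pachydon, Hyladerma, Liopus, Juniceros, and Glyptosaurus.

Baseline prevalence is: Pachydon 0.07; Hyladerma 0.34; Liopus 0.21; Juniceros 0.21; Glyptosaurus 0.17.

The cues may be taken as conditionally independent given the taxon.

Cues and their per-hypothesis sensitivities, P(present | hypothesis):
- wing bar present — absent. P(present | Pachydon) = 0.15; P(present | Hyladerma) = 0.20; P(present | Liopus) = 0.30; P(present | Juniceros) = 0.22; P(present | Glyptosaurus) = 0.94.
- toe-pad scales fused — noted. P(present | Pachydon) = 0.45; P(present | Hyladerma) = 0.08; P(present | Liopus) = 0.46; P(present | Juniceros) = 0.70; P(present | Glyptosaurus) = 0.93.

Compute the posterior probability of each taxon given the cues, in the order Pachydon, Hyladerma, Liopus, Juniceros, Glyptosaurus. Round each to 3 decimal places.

0.111, 0.091, 0.281, 0.477, 0.039

For each hypothesis, the unnormalized posterior weight is prior × product of the cue likelihoods (using 1 − P(present | H) for each absent cue):
  Pachydon: 0.07 × (1 − 0.15) × 0.45 = 0.026775
  Hyladerma: 0.34 × (1 − 0.20) × 0.08 = 0.02176
  Liopus: 0.21 × (1 − 0.30) × 0.46 = 0.06762
  Juniceros: 0.21 × (1 − 0.22) × 0.70 = 0.11466
  Glyptosaurus: 0.17 × (1 − 0.94) × 0.93 = 0.009486
The unnormalized weights sum to 0.2403.
P(Pachydon | evidence) = 0.026775 / 0.2403 ≈ 0.111
P(Hyladerma | evidence) = 0.02176 / 0.2403 ≈ 0.091
P(Liopus | evidence) = 0.06762 / 0.2403 ≈ 0.281
P(Juniceros | evidence) = 0.11466 / 0.2403 ≈ 0.477
P(Glyptosaurus | evidence) = 0.009486 / 0.2403 ≈ 0.039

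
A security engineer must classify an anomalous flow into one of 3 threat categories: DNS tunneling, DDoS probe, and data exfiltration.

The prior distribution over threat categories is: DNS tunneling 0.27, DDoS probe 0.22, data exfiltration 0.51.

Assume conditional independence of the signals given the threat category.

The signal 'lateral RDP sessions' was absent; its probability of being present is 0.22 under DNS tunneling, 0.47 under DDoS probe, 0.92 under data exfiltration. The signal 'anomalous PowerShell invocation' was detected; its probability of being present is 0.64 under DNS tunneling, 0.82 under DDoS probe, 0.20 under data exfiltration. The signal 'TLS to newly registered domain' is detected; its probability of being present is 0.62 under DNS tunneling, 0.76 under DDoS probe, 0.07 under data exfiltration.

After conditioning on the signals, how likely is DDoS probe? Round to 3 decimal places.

Multiply each prior by the joint likelihood of the signal pattern (using 1 − P(present | H) for each absent signal):
  DNS tunneling: 0.27 × (1 − 0.22) × 0.64 × 0.62 = 0.083566
  DDoS probe: 0.22 × (1 − 0.47) × 0.82 × 0.76 = 0.072665
  data exfiltration: 0.51 × (1 − 0.92) × 0.20 × 0.07 = 0.0005712
Normalizing constant Z = 0.083566 + 0.072665 + 0.0005712 = 0.1568.
P(DDoS probe | evidence) = 0.072665 / 0.1568 ≈ 0.463.

0.463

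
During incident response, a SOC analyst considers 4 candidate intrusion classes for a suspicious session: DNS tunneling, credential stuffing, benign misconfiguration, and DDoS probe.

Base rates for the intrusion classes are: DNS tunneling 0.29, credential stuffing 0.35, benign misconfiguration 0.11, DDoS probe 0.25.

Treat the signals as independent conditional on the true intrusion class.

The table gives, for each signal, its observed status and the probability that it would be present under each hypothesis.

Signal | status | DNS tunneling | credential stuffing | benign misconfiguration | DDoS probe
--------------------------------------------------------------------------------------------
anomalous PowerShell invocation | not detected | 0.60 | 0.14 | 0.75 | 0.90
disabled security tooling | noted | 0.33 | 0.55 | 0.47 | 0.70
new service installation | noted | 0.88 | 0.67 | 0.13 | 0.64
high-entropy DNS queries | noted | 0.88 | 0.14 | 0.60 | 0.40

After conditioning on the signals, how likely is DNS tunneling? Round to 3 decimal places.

For each hypothesis, the unnormalized posterior weight is prior × product of the signal likelihoods (using 1 − P(present | H) for each absent signal):
  DNS tunneling: 0.29 × (1 − 0.60) × 0.33 × 0.88 × 0.88 = 0.029644
  credential stuffing: 0.35 × (1 − 0.14) × 0.55 × 0.67 × 0.14 = 0.015529
  benign misconfiguration: 0.11 × (1 − 0.75) × 0.47 × 0.13 × 0.60 = 0.0010081
  DDoS probe: 0.25 × (1 − 0.90) × 0.70 × 0.64 × 0.40 = 0.00448
Marginal likelihood of the evidence = 0.050661.
P(DNS tunneling | evidence) = 0.029644 / 0.050661 ≈ 0.585.

0.585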